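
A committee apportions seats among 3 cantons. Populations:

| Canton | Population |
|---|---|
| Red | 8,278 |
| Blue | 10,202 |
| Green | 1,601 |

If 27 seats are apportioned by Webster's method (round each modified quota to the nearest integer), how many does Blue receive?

14

Standard divisor 20081/27 ≈ 743.741; standard quotas: Red 11.130, Blue 13.717, Green 2.153.
Rounding to the nearest integer gives Red 11, Blue 14, Green 2 — total 27, matching the house size, so no adjustment is needed.
Blue receives 14.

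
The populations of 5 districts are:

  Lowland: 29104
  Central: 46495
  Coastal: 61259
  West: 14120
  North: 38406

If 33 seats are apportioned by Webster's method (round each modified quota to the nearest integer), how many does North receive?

Standard divisor 189384/33 ≈ 5738.909; standard quotas: Lowland 5.071, Central 8.102, Coastal 10.674, West 2.460, North 6.692.
Rounding to the nearest integer gives Lowland 5, Central 8, Coastal 11, West 2, North 7 — total 33, matching the house size, so no adjustment is needed.
North receives 7.

7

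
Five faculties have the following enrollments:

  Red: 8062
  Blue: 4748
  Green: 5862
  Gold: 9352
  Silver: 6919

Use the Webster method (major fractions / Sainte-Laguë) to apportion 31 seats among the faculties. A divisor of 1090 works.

With modified divisor 1090: modified quotas Red 7.396, Blue 4.356, Green 5.378, Gold 8.580, Silver 6.348.
Rounding to the nearest integer: Red 7, Blue 4, Green 5, Gold 9, Silver 6 (total 31).

Red: 7, Blue: 4, Green: 5, Gold: 9, Silver: 6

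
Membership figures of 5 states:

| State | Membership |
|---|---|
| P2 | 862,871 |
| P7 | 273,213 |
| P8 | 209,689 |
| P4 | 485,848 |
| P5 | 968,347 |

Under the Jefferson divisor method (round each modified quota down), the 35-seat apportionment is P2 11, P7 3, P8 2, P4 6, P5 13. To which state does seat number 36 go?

Priority for the next seat is population ÷ (current seats + 1).
Priorities: P2 71905.917, P7 68303.250, P8 69896.333, P4 69406.857, P5 69167.643.
Highest priority: P2.

P2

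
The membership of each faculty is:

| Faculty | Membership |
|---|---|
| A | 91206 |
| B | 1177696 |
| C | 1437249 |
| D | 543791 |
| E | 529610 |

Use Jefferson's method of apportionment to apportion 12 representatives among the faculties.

Standard divisor 3779552/12 ≈ 314962.667; standard quotas: A 0.290, B 3.739, C 4.563, D 1.727, E 1.682.
Rounding down gives 0, 3, 4, 1, 1 = 9 seats, so the divisor must be adjusted.
With modified divisor 268400: modified quotas A 0.340, B 4.388, C 5.355, D 2.026, E 1.973.
Rounding down: A 0, B 4, C 5, D 2, E 1 (total 12).

A 0; B 4; C 5; D 2; E 1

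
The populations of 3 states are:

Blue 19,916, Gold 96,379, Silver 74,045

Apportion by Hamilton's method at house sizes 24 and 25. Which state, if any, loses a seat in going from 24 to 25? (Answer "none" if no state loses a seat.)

Blue

At 24 seats: Blue 3, Gold 12, Silver 9.
At 25 seats: Blue 2, Gold 13, Silver 10.
Blue drops from 3 to 2.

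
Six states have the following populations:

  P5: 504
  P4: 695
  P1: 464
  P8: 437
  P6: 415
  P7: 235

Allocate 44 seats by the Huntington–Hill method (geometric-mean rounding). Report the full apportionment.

With divisor 63: modified quotas P5 8.000, P4 11.032, P1 7.365, P8 6.937, P6 6.587, P7 3.730.
Geometric-mean thresholds: P5 √(8·9)=8.485, P4 √(11·12)=11.489, P1 √(7·8)=7.483, P8 √(6·7)=6.481, P6 √(6·7)=6.481, P7 √(3·4)=3.464.
Each quota rounded against its threshold gives P5 8, P4 11, P1 7, P8 7, P6 7, P7 4 (total 44).

P5 8, P4 11, P1 7, P8 7, P6 7, P7 4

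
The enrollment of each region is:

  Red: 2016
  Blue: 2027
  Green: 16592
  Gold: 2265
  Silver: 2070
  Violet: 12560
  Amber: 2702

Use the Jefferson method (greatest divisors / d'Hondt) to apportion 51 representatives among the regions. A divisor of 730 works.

With modified divisor 730: modified quotas Red 2.762, Blue 2.777, Green 22.729, Gold 3.103, Silver 2.836, Violet 17.205, Amber 3.701.
Rounding down: Red 2, Blue 2, Green 22, Gold 3, Silver 2, Violet 17, Amber 3 (total 51).

Red=2, Blue=2, Green=22, Gold=3, Silver=2, Violet=17, Amber=3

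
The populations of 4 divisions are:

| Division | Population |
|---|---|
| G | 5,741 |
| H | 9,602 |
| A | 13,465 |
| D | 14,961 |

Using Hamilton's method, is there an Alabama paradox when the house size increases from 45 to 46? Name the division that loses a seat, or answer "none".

At 45 seats: G 6, H 10, A 14, D 15.
At 46 seats: G 6, H 10, A 14, D 16.
No division's allocation decreased.

none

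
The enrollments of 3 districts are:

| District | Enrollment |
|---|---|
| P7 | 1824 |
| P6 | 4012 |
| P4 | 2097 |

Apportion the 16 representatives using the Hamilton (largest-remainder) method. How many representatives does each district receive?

P7=4, P6=8, P4=4

Total 7933; standard divisor 7933/16 ≈ 495.812.
Standard quotas: P7 3.679, P6 8.092, P4 4.229.
Lower quotas: P7 3, P6 8, P4 4 (sum 15, leaving 1 seat).
Remainders in descending order: P7 0.679, P4 0.229, P6 0.092.
The surplus seat goes to P7.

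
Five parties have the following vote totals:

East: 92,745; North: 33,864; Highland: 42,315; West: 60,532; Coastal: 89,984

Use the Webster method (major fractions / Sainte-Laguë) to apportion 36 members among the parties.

Standard divisor 319440/36 ≈ 8873.333; standard quotas: East 10.452, North 3.816, Highland 4.769, West 6.822, Coastal 10.141.
Rounding to the nearest integer gives East 10, North 4, Highland 5, West 7, Coastal 10 — total 36, matching the house size, so no adjustment is needed.

East=10, North=4, Highland=5, West=7, Coastal=10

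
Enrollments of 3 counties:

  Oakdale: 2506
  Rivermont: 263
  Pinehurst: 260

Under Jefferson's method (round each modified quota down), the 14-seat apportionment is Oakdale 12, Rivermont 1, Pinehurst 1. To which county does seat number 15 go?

Priority for the next seat is population ÷ (current seats + 1).
Priorities: Oakdale 192.769, Rivermont 131.500, Pinehurst 130.000.
Highest priority: Oakdale.

Oakdale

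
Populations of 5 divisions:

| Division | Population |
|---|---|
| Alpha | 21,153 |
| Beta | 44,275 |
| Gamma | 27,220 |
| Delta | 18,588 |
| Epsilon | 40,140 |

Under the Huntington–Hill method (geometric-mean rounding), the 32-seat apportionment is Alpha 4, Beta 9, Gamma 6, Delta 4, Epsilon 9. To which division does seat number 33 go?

Alpha

Priority for the next seat is population ÷ (√(s·(s+1))).
Priorities: Alpha 4729.955, Beta 4666.995, Gamma 4200.137, Delta 4156.403, Epsilon 4231.128.
Highest priority: Alpha.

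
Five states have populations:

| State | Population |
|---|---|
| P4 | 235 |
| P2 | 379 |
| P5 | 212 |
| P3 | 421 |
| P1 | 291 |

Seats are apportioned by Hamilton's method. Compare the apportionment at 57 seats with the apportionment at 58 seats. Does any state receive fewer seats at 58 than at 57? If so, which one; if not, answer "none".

none

At 57 seats: P4 9, P2 14, P5 8, P3 15, P1 11.
At 58 seats: P4 9, P2 14, P5 8, P3 16, P1 11.
No state's allocation decreased.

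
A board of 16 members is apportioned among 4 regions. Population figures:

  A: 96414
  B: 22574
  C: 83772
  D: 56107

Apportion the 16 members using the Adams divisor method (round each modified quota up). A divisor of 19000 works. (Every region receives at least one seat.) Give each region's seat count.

A: 6; B: 2; C: 5; D: 3

With modified divisor 19000: modified quotas A 5.074, B 1.188, C 4.409, D 2.953.
Rounding up: A 6, B 2, C 5, D 3 (total 16).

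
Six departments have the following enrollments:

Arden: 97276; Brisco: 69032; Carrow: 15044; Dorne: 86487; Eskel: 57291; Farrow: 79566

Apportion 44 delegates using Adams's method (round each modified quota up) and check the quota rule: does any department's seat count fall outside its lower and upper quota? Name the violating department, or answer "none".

Standard quotas: Arden 10.576, Brisco 7.505, Carrow 1.636, Dorne 9.403, Eskel 6.229, Farrow 8.651.
Adams allocation: Arden 10, Brisco 8, Carrow 2, Dorne 9, Eskel 6, Farrow 9.
Every allocation lies between the lower and upper quota.

none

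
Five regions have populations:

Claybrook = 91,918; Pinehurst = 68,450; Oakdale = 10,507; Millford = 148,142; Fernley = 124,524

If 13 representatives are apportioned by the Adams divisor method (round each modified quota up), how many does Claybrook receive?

3

Standard divisor 443541/13 ≈ 34118.538; standard quotas: Claybrook 2.694, Pinehurst 2.006, Oakdale 0.308, Millford 4.342, Fernley 3.650.
Rounding up gives 3, 3, 1, 5, 4 = 16 seats, so the divisor must be adjusted.
With modified divisor 43700: modified quotas Claybrook 2.103, Pinehurst 1.566, Oakdale 0.240, Millford 3.390, Fernley 2.850.
Rounding up: Claybrook 3, Pinehurst 2, Oakdale 1, Millford 4, Fernley 3 (total 13).
Claybrook receives 3.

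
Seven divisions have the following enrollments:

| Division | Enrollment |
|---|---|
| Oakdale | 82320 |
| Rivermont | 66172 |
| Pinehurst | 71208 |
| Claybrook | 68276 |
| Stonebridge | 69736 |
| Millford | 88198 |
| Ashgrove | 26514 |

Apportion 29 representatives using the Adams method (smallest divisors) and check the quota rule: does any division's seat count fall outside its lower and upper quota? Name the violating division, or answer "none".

Standard quotas: Oakdale 5.053, Rivermont 4.062, Pinehurst 4.371, Claybrook 4.191, Stonebridge 4.281, Millford 5.414, Ashgrove 1.628.
Adams allocation: Oakdale 5, Rivermont 4, Pinehurst 5, Claybrook 4, Stonebridge 4, Millford 5, Ashgrove 2.
Every allocation lies between the lower and upper quota.

none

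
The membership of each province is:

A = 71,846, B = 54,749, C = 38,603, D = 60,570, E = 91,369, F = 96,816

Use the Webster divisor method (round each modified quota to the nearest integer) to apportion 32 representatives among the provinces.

Standard divisor 413953/32 ≈ 12936.031; standard quotas: A 5.554, B 4.232, C 2.984, D 4.682, E 7.063, F 7.484.
Rounding to the nearest integer gives A 6, B 4, C 3, D 5, E 7, F 7 — total 32, matching the house size, so no adjustment is needed.

A: 6, B: 4, C: 3, D: 5, E: 7, F: 7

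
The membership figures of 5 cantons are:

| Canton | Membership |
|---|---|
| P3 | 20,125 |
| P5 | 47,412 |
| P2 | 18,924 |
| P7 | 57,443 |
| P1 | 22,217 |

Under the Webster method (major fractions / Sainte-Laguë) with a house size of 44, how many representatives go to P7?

15

Standard divisor 166121/44 ≈ 3775.477; standard quotas: P3 5.330, P5 12.558, P2 5.012, P7 15.215, P1 5.885.
Rounding to the nearest integer gives P3 5, P5 13, P2 5, P7 15, P1 6 — total 44, matching the house size, so no adjustment is needed.
P7 receives 15.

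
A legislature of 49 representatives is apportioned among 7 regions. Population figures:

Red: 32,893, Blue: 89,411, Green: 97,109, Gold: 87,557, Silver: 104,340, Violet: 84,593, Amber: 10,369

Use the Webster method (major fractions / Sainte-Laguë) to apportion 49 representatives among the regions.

Red 3, Blue 9, Green 9, Gold 9, Silver 10, Violet 8, Amber 1

Standard divisor 506272/49 ≈ 10332.082; standard quotas: Red 3.184, Blue 8.654, Green 9.399, Gold 8.474, Silver 10.099, Violet 8.187, Amber 1.004.
Rounding to the nearest integer gives 3, 9, 9, 8, 10, 8, 1 = 48 seats, so the divisor must be adjusted.
With modified divisor 10260: modified quotas Red 3.206, Blue 8.715, Green 9.465, Gold 8.534, Silver 10.170, Violet 8.245, Amber 1.011.
Rounding to the nearest integer: Red 3, Blue 9, Green 9, Gold 9, Silver 10, Violet 8, Amber 1 (total 49).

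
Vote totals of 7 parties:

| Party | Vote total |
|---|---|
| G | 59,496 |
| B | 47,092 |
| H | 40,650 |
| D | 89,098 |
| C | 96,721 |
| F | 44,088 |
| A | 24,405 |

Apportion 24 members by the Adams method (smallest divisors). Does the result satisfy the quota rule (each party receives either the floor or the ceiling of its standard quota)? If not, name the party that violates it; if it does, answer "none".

Standard quotas: G 3.556, B 2.815, H 2.430, D 5.325, C 5.781, F 2.635, A 1.459.
Adams allocation: G 3, B 3, H 3, D 5, C 5, F 3, A 2.
Every allocation lies between the lower and upper quota.

none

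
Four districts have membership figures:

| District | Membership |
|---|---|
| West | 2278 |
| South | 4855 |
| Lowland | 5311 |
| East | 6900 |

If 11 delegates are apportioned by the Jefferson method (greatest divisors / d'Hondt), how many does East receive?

4

Standard divisor 19344/11 ≈ 1758.545; standard quotas: West 1.295, South 2.761, Lowland 3.020, East 3.924.
Rounding down gives 1, 2, 3, 3 = 9 seats, so the divisor must be adjusted.
With modified divisor 1500: modified quotas West 1.519, South 3.237, Lowland 3.541, East 4.600.
Rounding down: West 1, South 3, Lowland 3, East 4 (total 11).
East receives 4.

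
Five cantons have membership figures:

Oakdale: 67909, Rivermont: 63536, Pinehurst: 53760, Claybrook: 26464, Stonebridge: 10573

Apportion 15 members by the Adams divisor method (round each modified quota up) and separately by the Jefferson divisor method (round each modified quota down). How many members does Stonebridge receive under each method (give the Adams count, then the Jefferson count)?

Adams: Oakdale 4, Rivermont 4, Pinehurst 4, Claybrook 2, Stonebridge 1.
Jefferson: Oakdale 5, Rivermont 4, Pinehurst 4, Claybrook 2, Stonebridge 0.
Stonebridge gets 1 under Adams and 0 under Jefferson.

1 and 0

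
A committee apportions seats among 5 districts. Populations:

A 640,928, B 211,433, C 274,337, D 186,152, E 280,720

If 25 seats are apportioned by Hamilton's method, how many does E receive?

5

Standard divisor: 1593570 ÷ 25 ≈ 63742.8.
Standard quotas: A 10.0549, B 3.3170, C 4.3038, D 2.9204, E 4.4039.
Lower quotas: A 10, B 3, C 4, D 2, E 4 (sum 23, leaving 2 seats).
Remainders in descending order: D 0.9204, E 0.4039, B 0.3170, C 0.3038, A 0.0549.
Largest remainders: D, E receive the extra seats.
E receives 5.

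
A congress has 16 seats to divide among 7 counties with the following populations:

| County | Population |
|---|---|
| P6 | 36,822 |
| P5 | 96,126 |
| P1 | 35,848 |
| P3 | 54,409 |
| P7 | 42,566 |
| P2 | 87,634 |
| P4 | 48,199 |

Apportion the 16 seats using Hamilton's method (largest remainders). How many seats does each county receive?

P6=1, P5=4, P1=1, P3=2, P7=2, P2=4, P4=2

The standard divisor is 401604/16 ≈ 25100.25.
Standard quotas: P6 1.4670, P5 3.8297, P1 1.4282, P3 2.1677, P7 1.6958, P2 3.4914, P4 1.9203.
Lower quotas: P6 1, P5 3, P1 1, P3 2, P7 1, P2 3, P4 1 (sum 12, leaving 4 seats).
Remainders in descending order: P4 0.9203, P5 0.8297, P7 0.6958, P2 0.4914, P6 0.4670, P1 0.4282, P3 0.1677.
Largest remainders: P4, P5, P7, P2 receive the extra seats.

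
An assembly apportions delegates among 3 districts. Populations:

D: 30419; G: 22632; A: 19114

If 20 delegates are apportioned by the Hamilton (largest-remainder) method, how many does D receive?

Total 72165; standard divisor 72165/20 ≈ 3608.25.
Standard quotas: D 8.4304, G 6.2723, A 5.2973.
Lower quotas: D 8, G 6, A 5 (sum 19, leaving 1 seat).
Remainders in descending order: D 0.4304, A 0.2973, G 0.2723.
The surplus seat goes to D.
D receives 9.

9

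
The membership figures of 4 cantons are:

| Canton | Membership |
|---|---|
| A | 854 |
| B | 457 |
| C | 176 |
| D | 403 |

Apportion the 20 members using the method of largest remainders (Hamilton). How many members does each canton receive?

Standard divisor: 1890 ÷ 20 ≈ 94.5.
Standard quotas: A 9.037, B 4.836, C 1.862, D 4.265.
Lower quotas: A 9, B 4, C 1, D 4 (sum 18, leaving 2 seats).
Remainders in descending order: C 0.862, B 0.836, D 0.265, A 0.037.
The surplus seats go to C, B.

A: 9, B: 5, C: 2, D: 4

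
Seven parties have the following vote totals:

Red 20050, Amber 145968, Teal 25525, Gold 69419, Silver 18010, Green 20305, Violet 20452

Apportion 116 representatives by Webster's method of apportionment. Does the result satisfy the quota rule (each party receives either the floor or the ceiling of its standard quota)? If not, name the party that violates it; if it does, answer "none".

Standard quotas: Red 7.274, Amber 52.958, Teal 9.261, Gold 25.186, Silver 6.534, Green 7.367, Violet 7.420.
Webster allocation: Red 7, Amber 54, Teal 9, Gold 25, Silver 7, Green 7, Violet 7.
Amber has quota 52.958 (lower 52, upper 53) but receives 54 — outside the quota interval.

Amber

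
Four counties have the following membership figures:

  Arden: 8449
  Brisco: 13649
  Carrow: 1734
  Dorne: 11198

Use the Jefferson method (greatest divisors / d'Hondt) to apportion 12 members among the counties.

Arden=3; Brisco=5; Carrow=0; Dorne=4

Standard divisor 35030/12 ≈ 2919.167; standard quotas: Arden 2.894, Brisco 4.676, Carrow 0.594, Dorne 3.836.
Rounding down gives 2, 4, 0, 3 = 9 seats, so the divisor must be adjusted.
With modified divisor 2500: modified quotas Arden 3.380, Brisco 5.460, Carrow 0.694, Dorne 4.479.
Rounding down: Arden 3, Brisco 5, Carrow 0, Dorne 4 (total 12).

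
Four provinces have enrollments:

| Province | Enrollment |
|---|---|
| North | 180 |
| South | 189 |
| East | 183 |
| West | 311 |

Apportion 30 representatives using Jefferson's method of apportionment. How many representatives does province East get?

Standard divisor 863/30 ≈ 28.767; standard quotas: North 6.257, South 6.570, East 6.362, West 10.811.
Rounding down gives 6, 6, 6, 10 = 28 seats, so the divisor must be adjusted.
With modified divisor 26.6: modified quotas North 6.767, South 7.105, East 6.880, West 11.692.
Rounding down: North 6, South 7, East 6, West 11 (total 30).
East receives 6.

6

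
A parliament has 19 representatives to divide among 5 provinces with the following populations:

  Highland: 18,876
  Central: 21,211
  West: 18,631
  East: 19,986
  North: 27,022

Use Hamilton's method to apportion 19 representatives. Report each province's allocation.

Standard divisor: 105726 ÷ 19 ≈ 5564.526.
Standard quotas: Highland 3.3922, Central 3.8118, West 3.3482, East 3.5917, North 4.8561.
Lower quotas: Highland 3, Central 3, West 3, East 3, North 4 (sum 16, leaving 3 seats).
Remainders in descending order: North 0.8561, Central 0.8118, East 0.5917, Highland 0.3922, West 0.3482.
The surplus seats go to North, Central, East.

Highland 3; Central 4; West 3; East 4; North 5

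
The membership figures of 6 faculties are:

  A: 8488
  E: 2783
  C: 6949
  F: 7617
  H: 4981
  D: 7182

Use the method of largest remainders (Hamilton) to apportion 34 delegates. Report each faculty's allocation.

The standard divisor is 38000/34 ≈ 1117.647.
Standard quotas: A 7.5945, E 2.4901, C 6.2175, F 6.8152, H 4.4567, D 6.4260.
Lower quotas: A 7, E 2, C 6, F 6, H 4, D 6 (sum 31, leaving 3 seats).
Remainders in descending order: F 0.8152, A 0.5945, E 0.4901, H 0.4567, D 0.4260, C 0.2175.
Largest remainders: F, A, E receive the extra seats.

A: 8, E: 3, C: 6, F: 7, H: 4, D: 6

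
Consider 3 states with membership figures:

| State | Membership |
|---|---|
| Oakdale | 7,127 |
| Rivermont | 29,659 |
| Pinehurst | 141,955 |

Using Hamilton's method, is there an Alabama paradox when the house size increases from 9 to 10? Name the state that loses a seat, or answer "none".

At 9 seats: Oakdale 0, Rivermont 2, Pinehurst 7.
At 10 seats: Oakdale 0, Rivermont 2, Pinehurst 8.
No state's allocation decreased.

none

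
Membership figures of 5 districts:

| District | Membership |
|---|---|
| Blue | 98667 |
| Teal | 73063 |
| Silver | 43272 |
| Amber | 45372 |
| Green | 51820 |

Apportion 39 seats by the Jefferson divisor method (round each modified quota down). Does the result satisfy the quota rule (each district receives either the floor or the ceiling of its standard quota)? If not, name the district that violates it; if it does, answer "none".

none

Standard quotas: Blue 12.326, Teal 9.127, Silver 5.406, Amber 5.668, Green 6.473.
Jefferson allocation: Blue 13, Teal 9, Silver 5, Amber 6, Green 6.
Every allocation lies between the lower and upper quota.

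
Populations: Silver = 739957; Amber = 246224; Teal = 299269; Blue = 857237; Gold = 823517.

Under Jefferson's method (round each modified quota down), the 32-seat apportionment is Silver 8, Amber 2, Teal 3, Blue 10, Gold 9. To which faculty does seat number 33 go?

Priority for the next seat is population ÷ (current seats + 1).
Priorities: Silver 82217.444, Amber 82074.667, Teal 74817.250, Blue 77930.636, Gold 82351.700.
Highest priority: Gold.

Gold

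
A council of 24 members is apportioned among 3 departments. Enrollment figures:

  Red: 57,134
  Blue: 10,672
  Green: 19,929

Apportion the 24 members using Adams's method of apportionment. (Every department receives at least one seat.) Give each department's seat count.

Red 15; Blue 3; Green 6

Standard divisor 87735/24 ≈ 3655.625; standard quotas: Red 15.629, Blue 2.919, Green 5.452.
Rounding up gives 16, 3, 6 = 25 seats, so the divisor must be adjusted.
With modified divisor 3900: modified quotas Red 14.650, Blue 2.736, Green 5.110.
Rounding up: Red 15, Blue 3, Green 6 (total 24).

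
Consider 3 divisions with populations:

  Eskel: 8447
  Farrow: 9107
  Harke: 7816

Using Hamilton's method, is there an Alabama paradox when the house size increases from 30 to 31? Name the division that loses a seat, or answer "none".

At 30 seats: Eskel 10, Farrow 11, Harke 9.
At 31 seats: Eskel 10, Farrow 11, Harke 10.
No division's allocation decreased.

none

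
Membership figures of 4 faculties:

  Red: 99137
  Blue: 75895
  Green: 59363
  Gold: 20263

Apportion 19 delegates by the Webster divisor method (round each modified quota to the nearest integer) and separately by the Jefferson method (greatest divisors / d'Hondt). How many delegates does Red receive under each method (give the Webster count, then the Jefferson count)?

7 and 8

Webster: Red 7, Blue 6, Green 4, Gold 2.
Jefferson: Red 8, Blue 6, Green 4, Gold 1.
Red gets 7 under Webster and 8 under Jefferson.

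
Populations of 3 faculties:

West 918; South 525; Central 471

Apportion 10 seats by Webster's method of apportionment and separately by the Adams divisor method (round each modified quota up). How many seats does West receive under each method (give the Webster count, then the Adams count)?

5 and 4

Webster: West 5, South 3, Central 2.
Adams: West 4, South 3, Central 3.
West gets 5 under Webster and 4 under Adams.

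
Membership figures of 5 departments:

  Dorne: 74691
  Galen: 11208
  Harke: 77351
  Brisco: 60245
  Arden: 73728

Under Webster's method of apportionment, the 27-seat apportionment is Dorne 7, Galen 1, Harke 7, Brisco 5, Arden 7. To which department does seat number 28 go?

Priority for the next seat is population ÷ (current seats + 0.5).
Priorities: Dorne 9958.800, Galen 7472.000, Harke 10313.467, Brisco 10953.636, Arden 9830.400.
Highest priority: Brisco.

Brisco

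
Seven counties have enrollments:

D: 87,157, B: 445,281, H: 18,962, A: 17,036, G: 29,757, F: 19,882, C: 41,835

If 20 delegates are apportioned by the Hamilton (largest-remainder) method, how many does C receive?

1

The standard divisor is 659910/20 ≈ 32995.5.
Standard quotas: D 2.6415, B 13.4952, H 0.5747, A 0.5163, G 0.9019, F 0.6026, C 1.2679.
Lower quotas: D 2, B 13, H 0, A 0, G 0, F 0, C 1 (sum 16, leaving 4 seats).
Remainders in descending order: G 0.9019, D 0.6415, F 0.6026, H 0.5747, A 0.5163, B 0.4952, C 0.2679.
Largest remainders: G, D, F, H receive the extra seats.
C receives 1.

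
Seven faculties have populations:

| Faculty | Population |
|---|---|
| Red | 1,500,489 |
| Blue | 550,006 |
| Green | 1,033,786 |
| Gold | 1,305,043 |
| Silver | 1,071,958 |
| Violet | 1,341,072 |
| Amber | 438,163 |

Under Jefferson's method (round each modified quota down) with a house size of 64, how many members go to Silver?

Standard divisor 7240517/64 ≈ 113133.078; standard quotas: Red 13.263, Blue 4.862, Green 9.138, Gold 11.535, Silver 9.475, Violet 11.854, Amber 3.873.
Rounding down gives 13, 4, 9, 11, 9, 11, 3 = 60 seats, so the divisor must be adjusted.
With modified divisor 108000: modified quotas Red 13.893, Blue 5.093, Green 9.572, Gold 12.084, Silver 9.926, Violet 12.417, Amber 4.057.
Rounding down: Red 13, Blue 5, Green 9, Gold 12, Silver 9, Violet 12, Amber 4 (total 64).
Silver receives 9.

9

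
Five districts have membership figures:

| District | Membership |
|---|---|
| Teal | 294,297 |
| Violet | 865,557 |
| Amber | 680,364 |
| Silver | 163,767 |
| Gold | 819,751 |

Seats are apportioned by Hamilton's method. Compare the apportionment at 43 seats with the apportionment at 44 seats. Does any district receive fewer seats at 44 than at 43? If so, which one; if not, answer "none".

Silver

At 43 seats: Teal 4, Violet 13, Amber 10, Silver 3, Gold 13.
At 44 seats: Teal 5, Violet 13, Amber 11, Silver 2, Gold 13.
Silver drops from 3 to 2.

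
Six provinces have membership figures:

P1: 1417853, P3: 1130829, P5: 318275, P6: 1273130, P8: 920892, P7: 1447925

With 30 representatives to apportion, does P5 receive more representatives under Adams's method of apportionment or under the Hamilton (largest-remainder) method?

Adams

Adams: P1 6, P3 5, P5 2, P6 6, P8 4, P7 7.
Hamilton: P1 7, P3 5, P5 1, P6 6, P8 4, P7 7.
P5 gets 2 under Adams and 1 under Hamilton.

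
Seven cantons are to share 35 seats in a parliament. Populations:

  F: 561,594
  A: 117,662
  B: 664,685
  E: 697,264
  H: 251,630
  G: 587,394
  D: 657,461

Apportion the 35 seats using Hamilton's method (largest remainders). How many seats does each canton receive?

F 6, A 1, B 7, E 7, H 2, G 6, D 6

Total 3537690; standard divisor 3537690/35 ≈ 101076.857.
Standard quotas: F 5.5561, A 1.1641, B 6.5760, E 6.8984, H 2.4895, G 5.8114, D 6.5046.
Lower quotas: F 5, A 1, B 6, E 6, H 2, G 5, D 6 (sum 31, leaving 4 seats).
Remainders in descending order: E 0.8984, G 0.8114, B 0.5760, F 0.5561, D 0.5046, H 0.4895, A 0.1641.
Largest remainders: E, G, B, F receive the extra seats.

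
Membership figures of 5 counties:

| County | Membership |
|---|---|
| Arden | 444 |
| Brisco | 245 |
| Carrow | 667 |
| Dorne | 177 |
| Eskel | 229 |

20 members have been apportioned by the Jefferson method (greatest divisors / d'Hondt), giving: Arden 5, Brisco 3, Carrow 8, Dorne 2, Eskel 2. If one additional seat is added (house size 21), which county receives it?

Eskel

Priority for the next seat is population ÷ (current seats + 1).
Priorities: Arden 74.000, Brisco 61.250, Carrow 74.111, Dorne 59.000, Eskel 76.333.
Highest priority: Eskel.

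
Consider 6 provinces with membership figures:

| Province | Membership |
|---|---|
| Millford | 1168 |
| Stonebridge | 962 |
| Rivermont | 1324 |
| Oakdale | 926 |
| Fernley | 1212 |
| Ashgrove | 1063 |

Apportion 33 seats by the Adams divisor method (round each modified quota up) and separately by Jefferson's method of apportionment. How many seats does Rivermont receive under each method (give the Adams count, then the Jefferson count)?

6 and 7

Adams: Millford 6, Stonebridge 5, Rivermont 6, Oakdale 5, Fernley 6, Ashgrove 5.
Jefferson: Millford 6, Stonebridge 5, Rivermont 7, Oakdale 4, Fernley 6, Ashgrove 5.
Rivermont gets 6 under Adams and 7 under Jefferson.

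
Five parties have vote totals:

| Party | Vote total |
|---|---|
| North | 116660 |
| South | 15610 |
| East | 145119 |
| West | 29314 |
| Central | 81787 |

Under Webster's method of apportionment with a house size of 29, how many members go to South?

1

Standard divisor 388490/29 ≈ 13396.207; standard quotas: North 8.708, South 1.165, East 10.833, West 2.188, Central 6.105.
Rounding to the nearest integer gives North 9, South 1, East 11, West 2, Central 6 — total 29, matching the house size, so no adjustment is needed.
South receives 1.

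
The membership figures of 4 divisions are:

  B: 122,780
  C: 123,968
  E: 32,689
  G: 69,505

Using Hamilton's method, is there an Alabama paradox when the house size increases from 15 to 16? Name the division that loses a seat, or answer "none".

E

At 15 seats: B 5, C 5, E 2, G 3.
At 16 seats: B 6, C 6, E 1, G 3.
E drops from 2 to 1.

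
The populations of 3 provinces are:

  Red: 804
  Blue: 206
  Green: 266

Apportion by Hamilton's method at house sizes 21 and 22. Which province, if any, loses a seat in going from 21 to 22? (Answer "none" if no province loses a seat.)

Blue

At 21 seats: Red 13, Blue 4, Green 4.
At 22 seats: Red 14, Blue 3, Green 5.
Blue drops from 4 to 3.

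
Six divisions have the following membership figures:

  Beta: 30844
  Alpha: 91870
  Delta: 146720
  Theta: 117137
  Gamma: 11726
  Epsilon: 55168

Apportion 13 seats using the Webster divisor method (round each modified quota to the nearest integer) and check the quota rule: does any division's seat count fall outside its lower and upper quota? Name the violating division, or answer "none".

none

Standard quotas: Beta 0.884, Alpha 2.634, Delta 4.206, Theta 3.358, Gamma 0.336, Epsilon 1.582.
Webster allocation: Beta 1, Alpha 3, Delta 4, Theta 3, Gamma 0, Epsilon 2.
Every allocation lies between the lower and upper quota.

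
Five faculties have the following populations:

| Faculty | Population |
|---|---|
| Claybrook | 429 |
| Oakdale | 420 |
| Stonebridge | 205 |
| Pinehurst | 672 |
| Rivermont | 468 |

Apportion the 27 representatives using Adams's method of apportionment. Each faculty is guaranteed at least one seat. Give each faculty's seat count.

Claybrook: 5, Oakdale: 5, Stonebridge: 3, Pinehurst: 8, Rivermont: 6

Standard divisor 2194/27 ≈ 81.259; standard quotas: Claybrook 5.279, Oakdale 5.169, Stonebridge 2.523, Pinehurst 8.270, Rivermont 5.759.
Rounding up gives 6, 6, 3, 9, 6 = 30 seats, so the divisor must be adjusted.
With modified divisor 90: modified quotas Claybrook 4.767, Oakdale 4.667, Stonebridge 2.278, Pinehurst 7.467, Rivermont 5.200.
Rounding up: Claybrook 5, Oakdale 5, Stonebridge 3, Pinehurst 8, Rivermont 6 (total 27).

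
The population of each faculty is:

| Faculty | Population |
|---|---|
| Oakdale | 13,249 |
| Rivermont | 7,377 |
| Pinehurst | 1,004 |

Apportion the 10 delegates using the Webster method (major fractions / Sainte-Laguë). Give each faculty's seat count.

Oakdale: 6, Rivermont: 4, Pinehurst: 0

Standard divisor 21630/10 ≈ 2163; standard quotas: Oakdale 6.125, Rivermont 3.411, Pinehurst 0.464.
Rounding to the nearest integer gives 6, 3, 0 = 9 seats, so the divisor must be adjusted.
With modified divisor 2093.83: modified quotas Oakdale 6.328, Rivermont 3.523, Pinehurst 0.480.
Rounding to the nearest integer: Oakdale 6, Rivermont 4, Pinehurst 0 (total 10).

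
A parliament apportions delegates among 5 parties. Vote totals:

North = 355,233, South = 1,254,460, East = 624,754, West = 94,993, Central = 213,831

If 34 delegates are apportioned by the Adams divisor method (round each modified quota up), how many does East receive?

8

Standard divisor 2543271/34 ≈ 74802.088; standard quotas: North 4.749, South 16.770, East 8.352, West 1.270, Central 2.859.
Rounding up gives 5, 17, 9, 2, 3 = 36 seats, so the divisor must be adjusted.
With modified divisor 81000: modified quotas North 4.386, South 15.487, East 7.713, West 1.173, Central 2.640.
Rounding up: North 5, South 16, East 8, West 2, Central 3 (total 34).
East receives 8.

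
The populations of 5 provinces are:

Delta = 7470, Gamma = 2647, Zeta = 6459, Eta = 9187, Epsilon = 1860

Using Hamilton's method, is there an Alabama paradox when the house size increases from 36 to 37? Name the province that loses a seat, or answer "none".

At 36 seats: Delta 10, Gamma 4, Zeta 8, Eta 12, Epsilon 2.
At 37 seats: Delta 10, Gamma 4, Zeta 9, Eta 12, Epsilon 2.
No province's allocation decreased.

none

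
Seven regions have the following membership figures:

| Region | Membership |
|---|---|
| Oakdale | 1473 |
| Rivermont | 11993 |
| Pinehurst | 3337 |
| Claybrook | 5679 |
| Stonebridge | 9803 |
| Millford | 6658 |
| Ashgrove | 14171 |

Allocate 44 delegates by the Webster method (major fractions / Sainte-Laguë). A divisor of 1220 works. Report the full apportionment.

Oakdale: 1, Rivermont: 10, Pinehurst: 3, Claybrook: 5, Stonebridge: 8, Millford: 5, Ashgrove: 12

With modified divisor 1220: modified quotas Oakdale 1.207, Rivermont 9.830, Pinehurst 2.735, Claybrook 4.655, Stonebridge 8.035, Millford 5.457, Ashgrove 11.616.
Rounding to the nearest integer: Oakdale 1, Rivermont 10, Pinehurst 3, Claybrook 5, Stonebridge 8, Millford 5, Ashgrove 12 (total 44).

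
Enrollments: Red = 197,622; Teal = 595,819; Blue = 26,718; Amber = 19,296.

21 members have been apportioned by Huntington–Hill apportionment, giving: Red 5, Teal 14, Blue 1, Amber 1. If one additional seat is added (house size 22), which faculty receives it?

Priority for the next seat is population ÷ (√(s·(s+1))).
Priorities: Red 36080.676, Teal 41115.417, Blue 18892.479, Amber 13644.332.
Highest priority: Teal.

Teal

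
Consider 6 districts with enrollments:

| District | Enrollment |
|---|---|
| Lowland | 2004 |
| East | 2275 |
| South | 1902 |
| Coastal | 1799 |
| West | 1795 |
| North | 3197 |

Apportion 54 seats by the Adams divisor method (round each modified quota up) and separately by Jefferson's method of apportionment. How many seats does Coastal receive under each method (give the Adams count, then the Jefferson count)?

8 and 7

Adams: Lowland 8, East 9, South 8, Coastal 8, West 8, North 13.
Jefferson: Lowland 8, East 10, South 8, Coastal 7, West 7, North 14.
Coastal gets 8 under Adams and 7 under Jefferson.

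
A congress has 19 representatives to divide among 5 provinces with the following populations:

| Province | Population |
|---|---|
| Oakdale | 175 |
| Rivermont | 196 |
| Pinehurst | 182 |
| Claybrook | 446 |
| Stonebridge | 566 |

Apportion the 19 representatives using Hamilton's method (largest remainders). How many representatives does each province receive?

Oakdale 2, Rivermont 2, Pinehurst 2, Claybrook 6, Stonebridge 7

The standard divisor is 1565/19 ≈ 82.368.
Standard quotas: Oakdale 2.125, Rivermont 2.380, Pinehurst 2.210, Claybrook 5.415, Stonebridge 6.872.
Lower quotas: Oakdale 2, Rivermont 2, Pinehurst 2, Claybrook 5, Stonebridge 6 (sum 17, leaving 2 seats).
Remainders in descending order: Stonebridge 0.872, Claybrook 0.415, Rivermont 0.380, Pinehurst 0.210, Oakdale 0.125.
Largest remainders: Stonebridge, Claybrook receive the extra seats.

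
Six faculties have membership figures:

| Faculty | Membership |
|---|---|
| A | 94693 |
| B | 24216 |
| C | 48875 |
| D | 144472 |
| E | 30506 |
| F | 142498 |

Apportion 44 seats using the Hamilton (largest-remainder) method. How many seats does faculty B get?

2

Total 485260; standard divisor 485260/44 ≈ 11028.636.
Standard quotas: A 8.5861, B 2.1957, C 4.4316, D 13.0997, E 2.7661, F 12.9207.
Lower quotas: A 8, B 2, C 4, D 13, E 2, F 12 (sum 41, leaving 3 seats).
Remainders in descending order: F 0.9207, E 0.7661, A 0.5861, C 0.4316, B 0.1957, D 0.0997.
The surplus seats go to F, E, A.
B receives 2.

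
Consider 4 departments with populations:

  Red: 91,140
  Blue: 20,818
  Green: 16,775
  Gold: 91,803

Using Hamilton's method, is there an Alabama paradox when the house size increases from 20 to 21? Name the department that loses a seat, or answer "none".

Green

At 20 seats: Red 8, Blue 2, Green 2, Gold 8.
At 21 seats: Red 9, Blue 2, Green 1, Gold 9.
Green drops from 2 to 1.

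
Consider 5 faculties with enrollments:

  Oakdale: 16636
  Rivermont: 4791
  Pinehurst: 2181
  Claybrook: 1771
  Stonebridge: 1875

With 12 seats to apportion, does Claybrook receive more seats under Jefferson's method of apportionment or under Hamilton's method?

Jefferson: Oakdale 8, Rivermont 2, Pinehurst 1, Claybrook 0, Stonebridge 1.
Hamilton: Oakdale 7, Rivermont 2, Pinehurst 1, Claybrook 1, Stonebridge 1.
Claybrook gets 0 under Jefferson and 1 under Hamilton.

Hamilton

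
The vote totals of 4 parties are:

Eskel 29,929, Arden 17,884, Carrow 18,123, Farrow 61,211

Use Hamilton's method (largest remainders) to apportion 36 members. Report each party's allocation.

Eskel: 9; Arden: 5; Carrow: 5; Farrow: 17

The standard divisor is 127147/36 ≈ 3531.861.
Standard quotas: Eskel 8.4740, Arden 5.0636, Carrow 5.1313, Farrow 17.3311.
Lower quotas: Eskel 8, Arden 5, Carrow 5, Farrow 17 (sum 35, leaving 1 seat).
Remainders in descending order: Eskel 0.4740, Farrow 0.3311, Carrow 0.1313, Arden 0.0636.
Largest remainder: Eskel receives the extra seat.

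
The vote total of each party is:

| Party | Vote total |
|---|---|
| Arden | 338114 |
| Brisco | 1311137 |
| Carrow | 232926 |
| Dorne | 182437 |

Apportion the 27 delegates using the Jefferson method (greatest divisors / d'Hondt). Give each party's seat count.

Arden=4; Brisco=18; Carrow=3; Dorne=2

Standard divisor 2064614/27 ≈ 76467.185; standard quotas: Arden 4.422, Brisco 17.146, Carrow 3.046, Dorne 2.386.
Rounding down gives 4, 17, 3, 2 = 26 seats, so the divisor must be adjusted.
With modified divisor 70900: modified quotas Arden 4.769, Brisco 18.493, Carrow 3.285, Dorne 2.573.
Rounding down: Arden 4, Brisco 18, Carrow 3, Dorne 2 (total 27).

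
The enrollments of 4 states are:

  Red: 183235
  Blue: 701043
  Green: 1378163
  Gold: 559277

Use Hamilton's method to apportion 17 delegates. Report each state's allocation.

Standard divisor: 2821718 ÷ 17 ≈ 165983.412.
Standard quotas: Red 1.1039, Blue 4.2236, Green 8.3030, Gold 3.3695.
Lower quotas: Red 1, Blue 4, Green 8, Gold 3 (sum 16, leaving 1 seat).
Remainders in descending order: Gold 0.3695, Green 0.3030, Blue 0.2236, Red 0.1039.
Largest remainder: Gold receives the extra seat.

Red=1; Blue=4; Green=8; Gold=4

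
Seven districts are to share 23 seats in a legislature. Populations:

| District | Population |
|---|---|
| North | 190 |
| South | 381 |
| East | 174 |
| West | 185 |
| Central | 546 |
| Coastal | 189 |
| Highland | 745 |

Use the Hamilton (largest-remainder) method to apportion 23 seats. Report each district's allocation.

Standard divisor: 2410 ÷ 23 ≈ 104.783.
Standard quotas: North 1.813, South 3.636, East 1.661, West 1.766, Central 5.211, Coastal 1.804, Highland 7.110.
Lower quotas: North 1, South 3, East 1, West 1, Central 5, Coastal 1, Highland 7 (sum 19, leaving 4 seats).
Remainders in descending order: North 0.813, Coastal 0.804, West 0.766, East 0.661, South 0.636, Central 0.211, Highland 0.110.
Largest remainders: North, Coastal, West, East receive the extra seats.

North=2, South=3, East=2, West=2, Central=5, Coastal=2, Highland=7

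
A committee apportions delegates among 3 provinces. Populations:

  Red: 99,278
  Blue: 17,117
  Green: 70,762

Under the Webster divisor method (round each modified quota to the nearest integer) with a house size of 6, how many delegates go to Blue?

Standard divisor 187157/6 ≈ 31192.833; standard quotas: Red 3.183, Blue 0.549, Green 2.269.
Rounding to the nearest integer gives Red 3, Blue 1, Green 2 — total 6, matching the house size, so no adjustment is needed.
Blue receives 1.

1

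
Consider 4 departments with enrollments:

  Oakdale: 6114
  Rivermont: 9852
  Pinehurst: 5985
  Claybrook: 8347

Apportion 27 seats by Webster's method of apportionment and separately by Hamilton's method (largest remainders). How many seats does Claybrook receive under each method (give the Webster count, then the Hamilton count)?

8 and 7

Webster: Oakdale 5, Rivermont 9, Pinehurst 5, Claybrook 8.
Hamilton: Oakdale 6, Rivermont 9, Pinehurst 5, Claybrook 7.
Claybrook gets 8 under Webster and 7 under Hamilton.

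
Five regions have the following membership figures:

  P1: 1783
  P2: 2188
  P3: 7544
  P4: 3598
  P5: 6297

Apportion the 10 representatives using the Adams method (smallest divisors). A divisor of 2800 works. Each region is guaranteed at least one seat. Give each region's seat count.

With modified divisor 2800: modified quotas P1 0.637, P2 0.781, P3 2.694, P4 1.285, P5 2.249.
Rounding up: P1 1, P2 1, P3 3, P4 2, P5 3 (total 10).

P1 1, P2 1, P3 3, P4 2, P5 3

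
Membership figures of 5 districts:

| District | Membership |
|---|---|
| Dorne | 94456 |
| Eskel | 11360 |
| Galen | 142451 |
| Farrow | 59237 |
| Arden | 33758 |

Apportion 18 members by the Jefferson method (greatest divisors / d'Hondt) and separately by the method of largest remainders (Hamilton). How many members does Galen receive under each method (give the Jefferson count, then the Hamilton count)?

8 and 7

Jefferson: Dorne 5, Eskel 0, Galen 8, Farrow 3, Arden 2.
Hamilton: Dorne 5, Eskel 1, Galen 7, Farrow 3, Arden 2.
Galen gets 8 under Jefferson and 7 under Hamilton.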